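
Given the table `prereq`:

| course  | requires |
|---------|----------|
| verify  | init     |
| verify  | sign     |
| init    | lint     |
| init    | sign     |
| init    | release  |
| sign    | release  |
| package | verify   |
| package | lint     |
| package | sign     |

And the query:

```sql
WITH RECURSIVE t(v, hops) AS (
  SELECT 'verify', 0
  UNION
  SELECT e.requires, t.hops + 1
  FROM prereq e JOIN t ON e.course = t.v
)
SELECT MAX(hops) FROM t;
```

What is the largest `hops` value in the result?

3

Base: (verify, hops=0).
Iteration 1: edges from {verify} -> (init, hops=1), (sign, hops=1).
Iteration 2: edges from {init,sign} -> (lint, hops=2), (release, hops=2), (sign, hops=2). [UNION drops 1 duplicate row(s)]
Iteration 3: edges from {lint,release,sign} -> (release, hops=3).
Iteration 4: no outgoing edges from {release}; recursion stops.
hops values: 0, 1, 1, 2, 2, 2, 3; the maximum is 3.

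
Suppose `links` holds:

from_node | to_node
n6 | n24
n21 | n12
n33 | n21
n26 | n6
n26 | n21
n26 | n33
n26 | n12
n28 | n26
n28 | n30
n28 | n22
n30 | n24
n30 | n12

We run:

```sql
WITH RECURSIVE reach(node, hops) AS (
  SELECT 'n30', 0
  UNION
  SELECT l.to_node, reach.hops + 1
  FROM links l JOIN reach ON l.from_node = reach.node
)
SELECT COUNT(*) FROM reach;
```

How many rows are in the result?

3

Base: (n30, hops=0).
Iteration 1: edges from {n30} -> (n12, hops=1), (n24, hops=1).
Iteration 2: no outgoing edges from {n12,n24}; recursion stops.
Total rows emitted: 3.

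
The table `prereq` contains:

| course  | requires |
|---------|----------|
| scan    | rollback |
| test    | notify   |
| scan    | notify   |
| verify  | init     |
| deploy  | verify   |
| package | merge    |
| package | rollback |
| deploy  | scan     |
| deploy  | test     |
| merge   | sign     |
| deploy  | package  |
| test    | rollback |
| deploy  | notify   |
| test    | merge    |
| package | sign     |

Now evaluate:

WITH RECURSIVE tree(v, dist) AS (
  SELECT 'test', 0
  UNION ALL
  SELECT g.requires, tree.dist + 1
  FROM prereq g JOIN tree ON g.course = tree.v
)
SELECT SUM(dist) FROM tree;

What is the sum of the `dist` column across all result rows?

5

Base: (test, dist=0).
Iteration 1: edges from {test} -> (merge, dist=1), (notify, dist=1), (rollback, dist=1).
Iteration 2: edges from {merge,notify,rollback} -> (sign, dist=2).
Iteration 3: no outgoing edges from {sign}; recursion stops.
SUM(dist) = 0 + 1 + 1 + 1 + 2 = 5.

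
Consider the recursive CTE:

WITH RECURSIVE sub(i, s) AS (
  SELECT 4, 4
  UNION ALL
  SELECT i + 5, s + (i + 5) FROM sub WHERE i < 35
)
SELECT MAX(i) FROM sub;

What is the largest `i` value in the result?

39

Base: i=4, s=4.
Iteration 1: 4 < 35 holds -> i = 4 + 5 = 9, s = 4 + 9 = 13.
Iteration 2: 9 < 35 holds -> i = 9 + 5 = 14, s = 13 + 14 = 27.
Iteration 3: 14 < 35 holds -> i = 14 + 5 = 19, s = 27 + 19 = 46.
Iteration 4: 19 < 35 holds -> i = 19 + 5 = 24, s = 46 + 24 = 70.
Iteration 5: 24 < 35 holds -> i = 24 + 5 = 29, s = 70 + 29 = 99.
Iteration 6: 29 < 35 holds -> i = 29 + 5 = 34, s = 99 + 34 = 133.
Iteration 7: 34 < 35 holds -> i = 34 + 5 = 39, s = 133 + 39 = 172.
Iteration 8: 39 < 35 fails; recursion stops.
i values: 4, 9, 14, 19, 24, 29, 34, 39; the maximum is 39.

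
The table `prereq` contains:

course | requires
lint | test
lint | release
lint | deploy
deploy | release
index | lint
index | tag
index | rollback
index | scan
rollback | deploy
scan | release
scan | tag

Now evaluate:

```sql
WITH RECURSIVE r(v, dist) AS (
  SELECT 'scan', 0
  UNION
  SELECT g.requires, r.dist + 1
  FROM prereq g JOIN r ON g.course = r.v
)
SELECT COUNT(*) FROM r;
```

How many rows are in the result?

Base: (scan, dist=0).
Iteration 1: edges from {scan} -> (release, dist=1), (tag, dist=1).
Iteration 2: no outgoing edges from {release,tag}; recursion stops.
Total rows emitted: 3.

3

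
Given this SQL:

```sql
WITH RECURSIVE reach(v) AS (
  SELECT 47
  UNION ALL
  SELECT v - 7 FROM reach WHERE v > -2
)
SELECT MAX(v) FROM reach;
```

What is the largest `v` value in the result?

Base: v=47.
Iteration 1: 47 > -2 holds -> v = 47 - 7 = 40.
Iteration 2: 40 > -2 holds -> v = 40 - 7 = 33.
Iteration 3: 33 > -2 holds -> v = 33 - 7 = 26.
Iteration 4: 26 > -2 holds -> v = 26 - 7 = 19.
Iteration 5: 19 > -2 holds -> v = 19 - 7 = 12.
Iteration 6: 12 > -2 holds -> v = 12 - 7 = 5.
Iteration 7: 5 > -2 holds -> v = 5 - 7 = -2.
Iteration 8: -2 > -2 fails; recursion stops.
v values: 47, 40, 33, 26, 19, 12, 5, -2; the maximum is 47.

47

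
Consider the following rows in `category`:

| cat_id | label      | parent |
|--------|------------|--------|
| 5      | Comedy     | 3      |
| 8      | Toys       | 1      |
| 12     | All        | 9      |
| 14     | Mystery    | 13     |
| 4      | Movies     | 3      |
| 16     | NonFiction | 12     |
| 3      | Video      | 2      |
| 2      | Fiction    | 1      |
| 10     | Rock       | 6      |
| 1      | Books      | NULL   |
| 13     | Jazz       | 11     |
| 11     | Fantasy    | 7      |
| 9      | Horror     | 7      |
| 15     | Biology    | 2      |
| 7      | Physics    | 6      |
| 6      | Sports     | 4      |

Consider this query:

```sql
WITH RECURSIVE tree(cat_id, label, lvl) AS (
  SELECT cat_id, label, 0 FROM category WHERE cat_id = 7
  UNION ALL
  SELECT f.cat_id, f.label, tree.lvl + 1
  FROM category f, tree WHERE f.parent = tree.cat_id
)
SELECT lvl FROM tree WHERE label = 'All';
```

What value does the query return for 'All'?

Base: cat_id=7 (Physics) at lvl 0.
Iteration 1: rows with parent in {7} -> Horror (id 9, lvl 1), Fantasy (id 11, lvl 1).
Iteration 2: rows with parent in {9,11} -> All (id 12, lvl 2), Jazz (id 13, lvl 2).
Iteration 3: rows with parent in {12,13} -> Mystery (id 14, lvl 3), NonFiction (id 16, lvl 3).
Iteration 4: no rows with parent in {14,16}; recursion stops.

2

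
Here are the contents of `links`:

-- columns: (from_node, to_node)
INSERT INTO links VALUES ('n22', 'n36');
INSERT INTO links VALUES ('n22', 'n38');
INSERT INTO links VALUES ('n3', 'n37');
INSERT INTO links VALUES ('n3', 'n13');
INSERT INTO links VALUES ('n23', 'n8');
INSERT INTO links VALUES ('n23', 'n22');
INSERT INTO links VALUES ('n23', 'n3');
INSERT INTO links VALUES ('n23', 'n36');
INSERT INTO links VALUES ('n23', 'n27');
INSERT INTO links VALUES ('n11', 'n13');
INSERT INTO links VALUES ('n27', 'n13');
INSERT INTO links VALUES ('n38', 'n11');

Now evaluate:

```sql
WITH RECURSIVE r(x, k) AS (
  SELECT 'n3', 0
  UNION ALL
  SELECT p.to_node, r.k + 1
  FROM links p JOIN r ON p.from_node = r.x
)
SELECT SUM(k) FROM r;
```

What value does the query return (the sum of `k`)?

2

Base: (n3, k=0).
Iteration 1: edges from {n3} -> (n13, k=1), (n37, k=1).
Iteration 2: no outgoing edges from {n13,n37}; recursion stops.
SUM(k) = 0 + 1 + 1 = 2.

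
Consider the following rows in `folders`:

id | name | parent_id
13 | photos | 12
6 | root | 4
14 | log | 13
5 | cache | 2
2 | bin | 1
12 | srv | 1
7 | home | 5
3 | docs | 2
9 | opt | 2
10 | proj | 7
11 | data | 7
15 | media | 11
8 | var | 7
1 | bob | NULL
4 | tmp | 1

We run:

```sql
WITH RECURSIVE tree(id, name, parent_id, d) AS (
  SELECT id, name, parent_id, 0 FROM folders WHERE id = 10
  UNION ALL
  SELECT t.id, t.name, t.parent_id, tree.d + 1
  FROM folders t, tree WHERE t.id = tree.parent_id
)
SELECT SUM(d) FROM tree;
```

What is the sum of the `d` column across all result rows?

10

Base: id=10 (proj), parent_id=7, d 0.
Iteration 1: join on id=7 -> home (id 7, parent_id=5, d 1).
Iteration 2: join on id=5 -> cache (id 5, parent_id=2, d 2).
Iteration 3: join on id=2 -> bin (id 2, parent_id=1, d 3).
Iteration 4: join on id=1 -> bob (id 1, parent_id=NULL, d 4).
Iteration 5: parent_id is NULL; no match; recursion stops.
SUM(d) = 0 + 1 + 2 + 3 + 4 = 10.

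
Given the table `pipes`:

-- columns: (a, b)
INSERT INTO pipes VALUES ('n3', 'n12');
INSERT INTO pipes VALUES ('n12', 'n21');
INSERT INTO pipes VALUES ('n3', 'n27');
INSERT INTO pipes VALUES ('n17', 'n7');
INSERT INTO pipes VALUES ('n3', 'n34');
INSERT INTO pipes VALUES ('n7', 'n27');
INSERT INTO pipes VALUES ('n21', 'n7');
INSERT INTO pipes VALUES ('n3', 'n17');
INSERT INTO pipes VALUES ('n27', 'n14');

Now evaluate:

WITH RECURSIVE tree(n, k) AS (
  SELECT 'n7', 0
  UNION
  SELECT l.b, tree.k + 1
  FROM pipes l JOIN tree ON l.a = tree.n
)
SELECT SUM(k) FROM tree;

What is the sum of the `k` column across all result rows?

Base: (n7, k=0).
Iteration 1: edges from {n7} -> (n27, k=1).
Iteration 2: edges from {n27} -> (n14, k=2).
Iteration 3: no outgoing edges from {n14}; recursion stops.
SUM(k) = 0 + 1 + 2 = 3.

3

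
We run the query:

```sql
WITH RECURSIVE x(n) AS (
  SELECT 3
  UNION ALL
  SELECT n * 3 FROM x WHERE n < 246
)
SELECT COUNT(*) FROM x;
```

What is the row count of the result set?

6

Base: n=3.
Iteration 1: 3 < 246 holds -> n = 3 * 3 = 9.
Iteration 2: 9 < 246 holds -> n = 9 * 3 = 27.
Iteration 3: 27 < 246 holds -> n = 27 * 3 = 81.
Iteration 4: 81 < 246 holds -> n = 81 * 3 = 243.
Iteration 5: 243 < 246 holds -> n = 243 * 3 = 729.
Iteration 6: 729 < 246 fails; recursion stops.
Total rows emitted: 6.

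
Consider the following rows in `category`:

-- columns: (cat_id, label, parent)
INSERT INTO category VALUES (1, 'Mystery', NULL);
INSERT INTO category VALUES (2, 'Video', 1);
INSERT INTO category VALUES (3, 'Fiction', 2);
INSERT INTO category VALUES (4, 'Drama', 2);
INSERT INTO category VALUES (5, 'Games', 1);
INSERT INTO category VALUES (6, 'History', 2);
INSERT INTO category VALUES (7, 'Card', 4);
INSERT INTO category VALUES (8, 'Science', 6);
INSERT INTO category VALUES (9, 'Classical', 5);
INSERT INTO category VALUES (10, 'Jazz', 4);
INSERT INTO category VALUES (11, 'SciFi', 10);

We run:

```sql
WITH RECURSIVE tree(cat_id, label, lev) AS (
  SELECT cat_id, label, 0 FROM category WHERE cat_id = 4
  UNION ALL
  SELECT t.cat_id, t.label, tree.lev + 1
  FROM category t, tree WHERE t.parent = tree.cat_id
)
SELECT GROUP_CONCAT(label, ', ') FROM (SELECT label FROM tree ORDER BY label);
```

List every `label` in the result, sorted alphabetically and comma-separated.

Base: cat_id=4 (Drama) at lev 0.
Iteration 1: rows with parent in {4} -> Card (id 7, lev 1), Jazz (id 10, lev 1).
Iteration 2: rows with parent in {7,10} -> SciFi (id 11, lev 2).
Iteration 3: no rows with parent in {11}; recursion stops.

Card, Drama, Jazz, SciFi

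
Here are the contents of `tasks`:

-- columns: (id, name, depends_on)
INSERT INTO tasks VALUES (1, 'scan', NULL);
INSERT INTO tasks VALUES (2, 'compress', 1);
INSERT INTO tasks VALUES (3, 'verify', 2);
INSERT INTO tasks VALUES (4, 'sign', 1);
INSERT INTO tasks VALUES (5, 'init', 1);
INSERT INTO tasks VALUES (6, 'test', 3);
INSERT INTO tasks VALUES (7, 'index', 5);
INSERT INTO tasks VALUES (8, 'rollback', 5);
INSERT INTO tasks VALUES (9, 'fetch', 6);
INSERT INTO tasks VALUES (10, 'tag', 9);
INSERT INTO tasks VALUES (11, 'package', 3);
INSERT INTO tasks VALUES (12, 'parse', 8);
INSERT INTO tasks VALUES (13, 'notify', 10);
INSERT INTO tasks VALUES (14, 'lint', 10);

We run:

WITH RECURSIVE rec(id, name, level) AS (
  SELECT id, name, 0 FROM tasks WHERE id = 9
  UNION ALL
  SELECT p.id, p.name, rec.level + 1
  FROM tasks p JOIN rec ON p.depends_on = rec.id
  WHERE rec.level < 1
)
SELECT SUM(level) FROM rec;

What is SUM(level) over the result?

Base: id=9 (fetch) at level 0.
Iteration 1: rows with depends_on in {9} -> tag (id 10, level 1).
Iteration 2: level < 1 fails for all current rows; recursion stops.
SUM(level) = 0 + 1 = 1.

1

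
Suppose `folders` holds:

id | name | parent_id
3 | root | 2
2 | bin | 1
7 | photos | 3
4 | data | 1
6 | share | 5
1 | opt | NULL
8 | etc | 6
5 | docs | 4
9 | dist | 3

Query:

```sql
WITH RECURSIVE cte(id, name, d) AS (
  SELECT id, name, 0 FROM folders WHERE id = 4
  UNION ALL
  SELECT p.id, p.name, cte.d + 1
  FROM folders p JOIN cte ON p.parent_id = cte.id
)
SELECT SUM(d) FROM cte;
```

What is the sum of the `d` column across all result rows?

Base: id=4 (data) at d 0.
Iteration 1: rows with parent_id in {4} -> docs (id 5, d 1).
Iteration 2: rows with parent_id in {5} -> share (id 6, d 2).
Iteration 3: rows with parent_id in {6} -> etc (id 8, d 3).
Iteration 4: no rows with parent_id in {8}; recursion stops.
SUM(d) = 0 + 1 + 2 + 3 = 6.

6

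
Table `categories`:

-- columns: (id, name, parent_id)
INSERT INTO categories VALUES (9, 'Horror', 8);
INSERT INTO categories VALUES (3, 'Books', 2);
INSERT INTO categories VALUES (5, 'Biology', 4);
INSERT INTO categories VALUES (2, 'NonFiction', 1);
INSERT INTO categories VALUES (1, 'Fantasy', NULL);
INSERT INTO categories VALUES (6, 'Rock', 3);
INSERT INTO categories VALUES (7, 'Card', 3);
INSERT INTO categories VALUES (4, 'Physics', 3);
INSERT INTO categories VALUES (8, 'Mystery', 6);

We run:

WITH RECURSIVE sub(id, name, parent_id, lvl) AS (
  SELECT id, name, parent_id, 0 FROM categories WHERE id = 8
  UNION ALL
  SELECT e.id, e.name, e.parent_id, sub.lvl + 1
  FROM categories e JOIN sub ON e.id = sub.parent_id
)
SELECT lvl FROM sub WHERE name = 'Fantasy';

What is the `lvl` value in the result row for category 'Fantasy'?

4

Base: id=8 (Mystery), parent_id=6, lvl 0.
Iteration 1: join on id=6 -> Rock (id 6, parent_id=3, lvl 1).
Iteration 2: join on id=3 -> Books (id 3, parent_id=2, lvl 2).
Iteration 3: join on id=2 -> NonFiction (id 2, parent_id=1, lvl 3).
Iteration 4: join on id=1 -> Fantasy (id 1, parent_id=NULL, lvl 4).
Iteration 5: parent_id is NULL; no match; recursion stops.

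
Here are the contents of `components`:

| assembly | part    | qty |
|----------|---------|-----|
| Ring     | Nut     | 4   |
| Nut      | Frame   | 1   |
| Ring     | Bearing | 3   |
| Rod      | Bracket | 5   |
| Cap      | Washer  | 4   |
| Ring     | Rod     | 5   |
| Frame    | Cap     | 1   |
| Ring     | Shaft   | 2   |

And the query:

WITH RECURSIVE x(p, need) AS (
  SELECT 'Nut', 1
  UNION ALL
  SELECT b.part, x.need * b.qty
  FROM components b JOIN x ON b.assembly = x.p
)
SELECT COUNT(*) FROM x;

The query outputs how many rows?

Base: (Nut, need=1).
Iteration 1: components of {Nut} -> Frame = 1*1 = 1.
Iteration 2: components of {Frame} -> Cap = 1*1 = 1.
Iteration 3: components of {Cap} -> Washer = 1*4 = 4.
Iteration 4: no further components; recursion stops.
Total rows emitted: 4.

4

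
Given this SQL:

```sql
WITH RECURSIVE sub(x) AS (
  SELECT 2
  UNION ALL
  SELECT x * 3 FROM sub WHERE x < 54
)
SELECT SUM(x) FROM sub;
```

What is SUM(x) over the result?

80

Base: x=2.
Iteration 1: 2 < 54 holds -> x = 2 * 3 = 6.
Iteration 2: 6 < 54 holds -> x = 6 * 3 = 18.
Iteration 3: 18 < 54 holds -> x = 18 * 3 = 54.
Iteration 4: 54 < 54 fails; recursion stops.
SUM(x) = 2 + 6 + 18 + 54 = 80.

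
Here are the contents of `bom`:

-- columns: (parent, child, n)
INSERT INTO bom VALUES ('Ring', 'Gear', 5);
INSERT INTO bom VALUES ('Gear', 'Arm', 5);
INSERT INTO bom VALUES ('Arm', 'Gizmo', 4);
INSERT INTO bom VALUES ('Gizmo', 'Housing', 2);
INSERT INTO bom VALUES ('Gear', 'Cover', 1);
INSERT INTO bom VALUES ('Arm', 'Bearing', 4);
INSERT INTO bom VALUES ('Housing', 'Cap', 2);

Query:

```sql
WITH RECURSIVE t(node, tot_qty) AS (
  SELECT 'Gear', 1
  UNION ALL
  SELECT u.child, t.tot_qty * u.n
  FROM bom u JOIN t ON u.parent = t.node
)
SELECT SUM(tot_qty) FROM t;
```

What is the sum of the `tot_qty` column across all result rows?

Base: (Gear, tot_qty=1).
Iteration 1: components of {Gear} -> Arm = 1*5 = 5, Cover = 1*1 = 1.
Iteration 2: components of {Arm,Cover} -> Bearing = 5*4 = 20, Gizmo = 5*4 = 20.
Iteration 3: components of {Bearing,Gizmo} -> Housing = 20*2 = 40.
Iteration 4: components of {Housing} -> Cap = 40*2 = 80.
Iteration 5: no further components; recursion stops.
SUM(tot_qty) = 1 + 5 + 1 + 20 + 20 + 40 + 80 = 167.

167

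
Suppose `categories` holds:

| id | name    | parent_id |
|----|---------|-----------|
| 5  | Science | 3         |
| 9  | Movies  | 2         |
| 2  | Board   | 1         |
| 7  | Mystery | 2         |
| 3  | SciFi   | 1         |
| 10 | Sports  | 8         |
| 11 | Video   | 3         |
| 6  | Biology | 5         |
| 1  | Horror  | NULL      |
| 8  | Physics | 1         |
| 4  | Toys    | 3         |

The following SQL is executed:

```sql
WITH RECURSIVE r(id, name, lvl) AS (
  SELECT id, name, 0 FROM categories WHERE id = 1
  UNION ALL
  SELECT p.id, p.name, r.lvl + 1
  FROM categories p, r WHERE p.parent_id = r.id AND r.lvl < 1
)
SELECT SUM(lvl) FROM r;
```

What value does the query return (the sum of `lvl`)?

3

Base: id=1 (Horror) at lvl 0.
Iteration 1: rows with parent_id in {1} -> Board (id 2, lvl 1), SciFi (id 3, lvl 1), Physics (id 8, lvl 1).
Iteration 2: lvl < 1 fails for all current rows; recursion stops.
SUM(lvl) = 0 + 1 + 1 + 1 = 3.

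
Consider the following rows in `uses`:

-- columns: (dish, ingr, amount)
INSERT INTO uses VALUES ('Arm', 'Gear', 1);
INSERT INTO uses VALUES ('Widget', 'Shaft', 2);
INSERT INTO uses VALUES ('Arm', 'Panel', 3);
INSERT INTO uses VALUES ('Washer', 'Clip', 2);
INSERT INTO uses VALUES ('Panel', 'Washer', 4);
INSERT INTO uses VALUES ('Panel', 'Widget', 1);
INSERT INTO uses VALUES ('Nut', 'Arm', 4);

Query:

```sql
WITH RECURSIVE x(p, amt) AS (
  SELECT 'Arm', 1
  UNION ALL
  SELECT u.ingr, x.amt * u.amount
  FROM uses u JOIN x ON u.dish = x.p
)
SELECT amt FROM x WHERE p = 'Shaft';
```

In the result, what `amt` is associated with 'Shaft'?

Base: (Arm, amt=1).
Iteration 1: components of {Arm} -> Gear = 1*1 = 1, Panel = 1*3 = 3.
Iteration 2: components of {Gear,Panel} -> Washer = 3*4 = 12, Widget = 3*1 = 3.
Iteration 3: components of {Washer,Widget} -> Clip = 12*2 = 24, Shaft = 3*2 = 6.
Iteration 4: no further components; recursion stops.

6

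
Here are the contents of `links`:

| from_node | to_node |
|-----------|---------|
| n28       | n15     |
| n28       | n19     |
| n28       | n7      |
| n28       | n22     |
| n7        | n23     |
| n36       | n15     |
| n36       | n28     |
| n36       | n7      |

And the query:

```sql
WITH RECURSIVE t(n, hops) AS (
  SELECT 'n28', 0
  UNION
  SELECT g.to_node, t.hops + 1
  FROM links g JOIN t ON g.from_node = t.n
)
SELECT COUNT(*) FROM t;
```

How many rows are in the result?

6

Base: (n28, hops=0).
Iteration 1: edges from {n28} -> (n15, hops=1), (n19, hops=1), (n22, hops=1), (n7, hops=1).
Iteration 2: edges from {n15,n19,n22,n7} -> (n23, hops=2).
Iteration 3: no outgoing edges from {n23}; recursion stops.
Total rows emitted: 6.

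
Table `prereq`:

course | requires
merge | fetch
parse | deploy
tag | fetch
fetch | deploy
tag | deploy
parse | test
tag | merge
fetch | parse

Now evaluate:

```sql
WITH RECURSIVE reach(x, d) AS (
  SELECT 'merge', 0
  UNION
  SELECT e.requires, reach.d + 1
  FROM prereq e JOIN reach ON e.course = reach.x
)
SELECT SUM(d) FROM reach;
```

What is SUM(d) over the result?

Base: (merge, d=0).
Iteration 1: edges from {merge} -> (fetch, d=1).
Iteration 2: edges from {fetch} -> (deploy, d=2), (parse, d=2).
Iteration 3: edges from {deploy,parse} -> (deploy, d=3), (test, d=3).
Iteration 4: no outgoing edges from {deploy,test}; recursion stops.
SUM(d) = 0 + 1 + 2 + 2 + 3 + 3 = 11.

11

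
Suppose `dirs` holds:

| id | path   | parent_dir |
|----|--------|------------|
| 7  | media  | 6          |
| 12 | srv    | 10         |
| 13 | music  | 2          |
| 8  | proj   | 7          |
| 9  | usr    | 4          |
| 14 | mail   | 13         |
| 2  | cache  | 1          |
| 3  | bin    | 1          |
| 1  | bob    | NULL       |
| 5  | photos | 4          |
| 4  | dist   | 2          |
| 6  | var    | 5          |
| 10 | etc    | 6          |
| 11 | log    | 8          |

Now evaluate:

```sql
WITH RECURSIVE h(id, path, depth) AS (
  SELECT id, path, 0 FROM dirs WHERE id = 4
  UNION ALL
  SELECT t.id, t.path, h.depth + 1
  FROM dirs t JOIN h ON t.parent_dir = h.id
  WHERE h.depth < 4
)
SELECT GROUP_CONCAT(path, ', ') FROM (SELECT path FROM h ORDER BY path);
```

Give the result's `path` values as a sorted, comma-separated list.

dist, etc, media, photos, proj, srv, usr, var

Base: id=4 (dist) at depth 0.
Iteration 1: rows with parent_dir in {4} -> photos (id 5, depth 1), usr (id 9, depth 1).
Iteration 2: rows with parent_dir in {5,9} -> var (id 6, depth 2).
Iteration 3: rows with parent_dir in {6} -> media (id 7, depth 3), etc (id 10, depth 3).
Iteration 4: rows with parent_dir in {7,10} -> proj (id 8, depth 4), srv (id 12, depth 4).
Iteration 5: depth < 4 fails for all current rows; recursion stops.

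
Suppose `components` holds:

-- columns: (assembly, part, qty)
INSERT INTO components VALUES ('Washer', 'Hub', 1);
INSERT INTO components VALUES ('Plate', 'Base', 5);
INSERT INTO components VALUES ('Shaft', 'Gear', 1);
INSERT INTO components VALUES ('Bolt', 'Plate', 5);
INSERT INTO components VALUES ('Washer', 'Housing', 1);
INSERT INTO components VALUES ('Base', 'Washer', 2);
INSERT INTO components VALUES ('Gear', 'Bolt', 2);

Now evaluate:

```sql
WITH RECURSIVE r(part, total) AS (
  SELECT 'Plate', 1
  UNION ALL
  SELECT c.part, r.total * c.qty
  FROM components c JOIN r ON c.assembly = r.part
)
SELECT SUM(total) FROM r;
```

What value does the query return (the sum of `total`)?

Base: (Plate, total=1).
Iteration 1: components of {Plate} -> Base = 1*5 = 5.
Iteration 2: components of {Base} -> Washer = 5*2 = 10.
Iteration 3: components of {Washer} -> Housing = 10*1 = 10, Hub = 10*1 = 10.
Iteration 4: no further components; recursion stops.
SUM(total) = 1 + 5 + 10 + 10 + 10 = 36.

36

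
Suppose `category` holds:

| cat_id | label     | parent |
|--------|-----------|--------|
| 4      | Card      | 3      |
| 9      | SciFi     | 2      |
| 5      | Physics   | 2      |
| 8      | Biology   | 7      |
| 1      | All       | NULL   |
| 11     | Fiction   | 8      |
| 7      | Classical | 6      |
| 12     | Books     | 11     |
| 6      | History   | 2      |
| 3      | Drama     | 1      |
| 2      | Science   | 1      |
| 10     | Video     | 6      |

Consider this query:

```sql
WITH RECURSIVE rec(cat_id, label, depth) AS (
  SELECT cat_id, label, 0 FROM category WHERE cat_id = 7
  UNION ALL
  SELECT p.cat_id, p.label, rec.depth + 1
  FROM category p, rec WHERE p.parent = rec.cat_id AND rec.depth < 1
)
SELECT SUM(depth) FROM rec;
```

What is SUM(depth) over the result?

1

Base: cat_id=7 (Classical) at depth 0.
Iteration 1: rows with parent in {7} -> Biology (id 8, depth 1).
Iteration 2: depth < 1 fails for all current rows; recursion stops.
SUM(depth) = 0 + 1 = 1.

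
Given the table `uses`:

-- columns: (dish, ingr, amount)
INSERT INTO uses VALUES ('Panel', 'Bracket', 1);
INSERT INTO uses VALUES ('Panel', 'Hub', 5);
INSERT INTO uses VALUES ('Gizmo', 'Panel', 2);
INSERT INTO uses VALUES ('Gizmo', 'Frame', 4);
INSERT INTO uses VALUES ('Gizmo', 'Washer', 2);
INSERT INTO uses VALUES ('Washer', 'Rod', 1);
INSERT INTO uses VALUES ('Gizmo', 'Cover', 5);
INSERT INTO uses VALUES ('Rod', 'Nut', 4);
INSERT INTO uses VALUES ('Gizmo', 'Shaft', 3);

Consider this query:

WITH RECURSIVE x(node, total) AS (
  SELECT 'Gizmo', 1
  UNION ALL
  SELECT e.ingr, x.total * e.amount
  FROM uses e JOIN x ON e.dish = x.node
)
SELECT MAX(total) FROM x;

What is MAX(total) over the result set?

Base: (Gizmo, total=1).
Iteration 1: components of {Gizmo} -> Cover = 1*5 = 5, Frame = 1*4 = 4, Panel = 1*2 = 2, Shaft = 1*3 = 3, Washer = 1*2 = 2.
Iteration 2: components of {Cover,Frame,Panel,Shaft,Washer} -> Bracket = 2*1 = 2, Hub = 2*5 = 10, Rod = 2*1 = 2.
Iteration 3: components of {Bracket,Hub,Rod} -> Nut = 2*4 = 8.
Iteration 4: no further components; recursion stops.
total values: 1, 5, 4, 2, 2, 3, 2, 10, 2, 8; the maximum is 10.

10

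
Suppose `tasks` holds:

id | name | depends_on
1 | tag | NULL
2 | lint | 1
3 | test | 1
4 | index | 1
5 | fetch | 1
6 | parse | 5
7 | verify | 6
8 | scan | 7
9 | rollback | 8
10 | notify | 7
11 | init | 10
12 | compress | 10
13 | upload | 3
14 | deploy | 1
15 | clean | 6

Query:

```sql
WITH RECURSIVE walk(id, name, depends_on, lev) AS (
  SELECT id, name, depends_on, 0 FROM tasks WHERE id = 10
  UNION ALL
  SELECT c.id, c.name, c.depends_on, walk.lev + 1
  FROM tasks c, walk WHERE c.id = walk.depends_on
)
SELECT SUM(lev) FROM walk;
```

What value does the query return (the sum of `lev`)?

10

Base: id=10 (notify), depends_on=7, lev 0.
Iteration 1: join on id=7 -> verify (id 7, depends_on=6, lev 1).
Iteration 2: join on id=6 -> parse (id 6, depends_on=5, lev 2).
Iteration 3: join on id=5 -> fetch (id 5, depends_on=1, lev 3).
Iteration 4: join on id=1 -> tag (id 1, depends_on=NULL, lev 4).
Iteration 5: depends_on is NULL; no match; recursion stops.
SUM(lev) = 0 + 1 + 2 + 3 + 4 = 10.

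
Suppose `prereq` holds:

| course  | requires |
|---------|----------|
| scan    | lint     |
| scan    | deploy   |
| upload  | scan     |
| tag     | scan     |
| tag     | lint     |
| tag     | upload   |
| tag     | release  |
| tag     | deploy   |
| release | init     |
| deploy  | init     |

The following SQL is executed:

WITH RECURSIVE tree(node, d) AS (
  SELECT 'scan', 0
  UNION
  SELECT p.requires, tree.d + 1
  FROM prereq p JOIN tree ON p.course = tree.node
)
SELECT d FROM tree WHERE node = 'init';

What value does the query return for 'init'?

Base: (scan, d=0).
Iteration 1: edges from {scan} -> (deploy, d=1), (lint, d=1).
Iteration 2: edges from {deploy,lint} -> (init, d=2).
Iteration 3: no outgoing edges from {init}; recursion stops.

2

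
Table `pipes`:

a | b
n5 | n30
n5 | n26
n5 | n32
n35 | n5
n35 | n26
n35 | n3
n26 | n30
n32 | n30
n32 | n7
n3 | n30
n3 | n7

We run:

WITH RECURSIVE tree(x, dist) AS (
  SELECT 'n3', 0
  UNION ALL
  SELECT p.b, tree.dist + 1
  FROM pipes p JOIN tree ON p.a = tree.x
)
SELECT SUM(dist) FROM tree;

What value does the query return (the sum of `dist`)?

2

Base: (n3, dist=0).
Iteration 1: edges from {n3} -> (n30, dist=1), (n7, dist=1).
Iteration 2: no outgoing edges from {n30,n7}; recursion stops.
SUM(dist) = 0 + 1 + 1 = 2.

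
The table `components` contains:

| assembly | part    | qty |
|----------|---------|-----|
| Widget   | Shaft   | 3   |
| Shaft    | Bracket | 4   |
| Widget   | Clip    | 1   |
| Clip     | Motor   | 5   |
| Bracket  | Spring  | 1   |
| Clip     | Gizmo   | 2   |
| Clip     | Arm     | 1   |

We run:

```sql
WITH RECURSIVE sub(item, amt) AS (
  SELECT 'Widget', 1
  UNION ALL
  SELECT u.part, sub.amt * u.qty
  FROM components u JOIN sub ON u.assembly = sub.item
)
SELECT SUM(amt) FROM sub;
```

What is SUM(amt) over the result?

37

Base: (Widget, amt=1).
Iteration 1: components of {Widget} -> Clip = 1*1 = 1, Shaft = 1*3 = 3.
Iteration 2: components of {Clip,Shaft} -> Arm = 1*1 = 1, Bracket = 3*4 = 12, Gizmo = 1*2 = 2, Motor = 1*5 = 5.
Iteration 3: components of {Arm,Bracket,Gizmo,Motor} -> Spring = 12*1 = 12.
Iteration 4: no further components; recursion stops.
SUM(amt) = 1 + 3 + 1 + 12 + 5 + 2 + 1 + 12 = 37.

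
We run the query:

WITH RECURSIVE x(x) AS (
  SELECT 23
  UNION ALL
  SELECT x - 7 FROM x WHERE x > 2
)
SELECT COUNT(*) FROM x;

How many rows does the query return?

Base: x=23.
Iteration 1: 23 > 2 holds -> x = 23 - 7 = 16.
Iteration 2: 16 > 2 holds -> x = 16 - 7 = 9.
Iteration 3: 9 > 2 holds -> x = 9 - 7 = 2.
Iteration 4: 2 > 2 fails; recursion stops.
Total rows emitted: 4.

4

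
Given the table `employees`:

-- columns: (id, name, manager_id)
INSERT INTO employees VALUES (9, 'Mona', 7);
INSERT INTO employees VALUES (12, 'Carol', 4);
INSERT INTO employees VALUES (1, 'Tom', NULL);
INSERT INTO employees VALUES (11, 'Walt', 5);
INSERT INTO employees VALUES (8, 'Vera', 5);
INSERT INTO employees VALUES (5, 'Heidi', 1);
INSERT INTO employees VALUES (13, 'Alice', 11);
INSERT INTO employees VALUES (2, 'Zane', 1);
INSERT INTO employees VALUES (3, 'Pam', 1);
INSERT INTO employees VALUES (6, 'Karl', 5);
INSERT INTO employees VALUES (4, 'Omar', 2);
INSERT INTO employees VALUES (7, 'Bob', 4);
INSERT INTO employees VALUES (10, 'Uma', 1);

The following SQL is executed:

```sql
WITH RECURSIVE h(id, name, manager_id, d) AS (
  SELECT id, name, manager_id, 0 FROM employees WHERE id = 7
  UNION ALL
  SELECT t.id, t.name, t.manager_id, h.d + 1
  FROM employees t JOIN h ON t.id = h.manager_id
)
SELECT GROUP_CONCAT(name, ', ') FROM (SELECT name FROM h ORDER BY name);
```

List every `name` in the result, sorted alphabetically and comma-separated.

Bob, Omar, Tom, Zane

Base: id=7 (Bob), manager_id=4, d 0.
Iteration 1: join on id=4 -> Omar (id 4, manager_id=2, d 1).
Iteration 2: join on id=2 -> Zane (id 2, manager_id=1, d 2).
Iteration 3: join on id=1 -> Tom (id 1, manager_id=NULL, d 3).
Iteration 4: manager_id is NULL; no match; recursion stops.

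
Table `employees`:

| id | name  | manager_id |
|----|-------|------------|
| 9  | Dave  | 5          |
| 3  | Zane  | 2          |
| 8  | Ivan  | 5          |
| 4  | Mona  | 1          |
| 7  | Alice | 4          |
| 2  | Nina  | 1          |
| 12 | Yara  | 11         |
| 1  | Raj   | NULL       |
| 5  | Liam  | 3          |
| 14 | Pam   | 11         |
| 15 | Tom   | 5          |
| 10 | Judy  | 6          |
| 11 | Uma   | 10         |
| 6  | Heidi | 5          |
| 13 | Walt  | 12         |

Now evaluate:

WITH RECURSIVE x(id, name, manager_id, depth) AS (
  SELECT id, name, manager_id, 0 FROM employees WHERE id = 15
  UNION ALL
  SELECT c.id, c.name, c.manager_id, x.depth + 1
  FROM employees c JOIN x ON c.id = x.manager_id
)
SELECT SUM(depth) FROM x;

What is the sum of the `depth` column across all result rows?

10

Base: id=15 (Tom), manager_id=5, depth 0.
Iteration 1: join on id=5 -> Liam (id 5, manager_id=3, depth 1).
Iteration 2: join on id=3 -> Zane (id 3, manager_id=2, depth 2).
Iteration 3: join on id=2 -> Nina (id 2, manager_id=1, depth 3).
Iteration 4: join on id=1 -> Raj (id 1, manager_id=NULL, depth 4).
Iteration 5: manager_id is NULL; no match; recursion stops.
SUM(depth) = 0 + 1 + 2 + 3 + 4 = 10.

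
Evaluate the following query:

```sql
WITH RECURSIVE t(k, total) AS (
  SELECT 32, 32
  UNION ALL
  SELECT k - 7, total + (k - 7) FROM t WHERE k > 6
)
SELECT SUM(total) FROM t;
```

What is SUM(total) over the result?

340

Base: k=32, total=32.
Iteration 1: 32 > 6 holds -> k = 32 - 7 = 25, total = 32 + 25 = 57.
Iteration 2: 25 > 6 holds -> k = 25 - 7 = 18, total = 57 + 18 = 75.
Iteration 3: 18 > 6 holds -> k = 18 - 7 = 11, total = 75 + 11 = 86.
Iteration 4: 11 > 6 holds -> k = 11 - 7 = 4, total = 86 + 4 = 90.
Iteration 5: 4 > 6 fails; recursion stops.
SUM(total) = 32 + 57 + 75 + 86 + 90 = 340.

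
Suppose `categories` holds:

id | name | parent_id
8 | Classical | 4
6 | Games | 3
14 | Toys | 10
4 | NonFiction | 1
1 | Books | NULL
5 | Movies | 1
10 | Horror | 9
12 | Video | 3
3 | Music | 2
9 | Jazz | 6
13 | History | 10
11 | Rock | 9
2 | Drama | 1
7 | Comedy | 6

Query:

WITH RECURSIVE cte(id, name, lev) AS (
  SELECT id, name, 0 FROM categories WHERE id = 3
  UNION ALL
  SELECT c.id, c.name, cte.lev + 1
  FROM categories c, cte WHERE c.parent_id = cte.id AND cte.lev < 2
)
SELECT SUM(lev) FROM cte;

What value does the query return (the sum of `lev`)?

6

Base: id=3 (Music) at lev 0.
Iteration 1: rows with parent_id in {3} -> Games (id 6, lev 1), Video (id 12, lev 1).
Iteration 2: rows with parent_id in {6,12} -> Comedy (id 7, lev 2), Jazz (id 9, lev 2).
Iteration 3: lev < 2 fails for all current rows; recursion stops.
SUM(lev) = 0 + 1 + 1 + 2 + 2 = 6.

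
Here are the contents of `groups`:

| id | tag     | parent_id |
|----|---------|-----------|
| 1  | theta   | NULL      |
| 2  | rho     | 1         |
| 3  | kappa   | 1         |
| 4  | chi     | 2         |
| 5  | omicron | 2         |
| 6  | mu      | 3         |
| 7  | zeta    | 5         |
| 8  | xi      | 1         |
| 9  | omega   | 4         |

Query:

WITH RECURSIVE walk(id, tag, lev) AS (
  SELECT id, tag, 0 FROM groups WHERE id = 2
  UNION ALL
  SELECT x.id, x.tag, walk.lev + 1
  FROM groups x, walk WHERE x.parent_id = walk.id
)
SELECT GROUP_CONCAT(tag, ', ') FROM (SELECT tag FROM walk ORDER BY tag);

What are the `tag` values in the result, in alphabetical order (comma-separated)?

chi, omega, omicron, rho, zeta

Base: id=2 (rho) at lev 0.
Iteration 1: rows with parent_id in {2} -> chi (id 4, lev 1), omicron (id 5, lev 1).
Iteration 2: rows with parent_id in {4,5} -> zeta (id 7, lev 2), omega (id 9, lev 2).
Iteration 3: no rows with parent_id in {7,9}; recursion stops.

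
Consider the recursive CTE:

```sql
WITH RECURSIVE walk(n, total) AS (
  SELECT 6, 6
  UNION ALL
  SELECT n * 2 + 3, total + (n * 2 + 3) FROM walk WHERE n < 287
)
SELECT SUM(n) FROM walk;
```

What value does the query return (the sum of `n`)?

1122

Base: n=6, total=6.
Iteration 1: 6 < 287 holds -> n = 6 * 2 + 3 = 15, total = 6 + 15 = 21.
Iteration 2: 15 < 287 holds -> n = 15 * 2 + 3 = 33, total = 21 + 33 = 54.
Iteration 3: 33 < 287 holds -> n = 33 * 2 + 3 = 69, total = 54 + 69 = 123.
Iteration 4: 69 < 287 holds -> n = 69 * 2 + 3 = 141, total = 123 + 141 = 264.
Iteration 5: 141 < 287 holds -> n = 141 * 2 + 3 = 285, total = 264 + 285 = 549.
Iteration 6: 285 < 287 holds -> n = 285 * 2 + 3 = 573, total = 549 + 573 = 1122.
Iteration 7: 573 < 287 fails; recursion stops.
SUM(n) = 6 + 15 + 33 + 69 + 141 + 285 + 573 = 1122.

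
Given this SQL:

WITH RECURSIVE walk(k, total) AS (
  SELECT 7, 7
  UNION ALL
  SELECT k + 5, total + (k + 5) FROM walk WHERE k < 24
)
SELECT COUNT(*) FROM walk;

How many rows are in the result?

Base: k=7, total=7.
Iteration 1: 7 < 24 holds -> k = 7 + 5 = 12, total = 7 + 12 = 19.
Iteration 2: 12 < 24 holds -> k = 12 + 5 = 17, total = 19 + 17 = 36.
Iteration 3: 17 < 24 holds -> k = 17 + 5 = 22, total = 36 + 22 = 58.
Iteration 4: 22 < 24 holds -> k = 22 + 5 = 27, total = 58 + 27 = 85.
Iteration 5: 27 < 24 fails; recursion stops.
Total rows emitted: 5.

5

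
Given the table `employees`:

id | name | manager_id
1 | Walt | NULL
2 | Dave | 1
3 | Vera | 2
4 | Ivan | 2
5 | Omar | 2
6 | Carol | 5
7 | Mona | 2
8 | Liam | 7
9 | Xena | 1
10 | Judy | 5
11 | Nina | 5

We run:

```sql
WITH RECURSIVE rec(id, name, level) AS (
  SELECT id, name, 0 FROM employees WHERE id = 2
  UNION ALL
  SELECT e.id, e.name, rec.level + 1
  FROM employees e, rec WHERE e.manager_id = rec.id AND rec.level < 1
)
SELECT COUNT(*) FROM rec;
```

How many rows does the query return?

Base: id=2 (Dave) at level 0.
Iteration 1: rows with manager_id in {2} -> Vera (id 3, level 1), Ivan (id 4, level 1), Omar (id 5, level 1), Mona (id 7, level 1).
Iteration 2: level < 1 fails for all current rows; recursion stops.
Total rows emitted: 5.

5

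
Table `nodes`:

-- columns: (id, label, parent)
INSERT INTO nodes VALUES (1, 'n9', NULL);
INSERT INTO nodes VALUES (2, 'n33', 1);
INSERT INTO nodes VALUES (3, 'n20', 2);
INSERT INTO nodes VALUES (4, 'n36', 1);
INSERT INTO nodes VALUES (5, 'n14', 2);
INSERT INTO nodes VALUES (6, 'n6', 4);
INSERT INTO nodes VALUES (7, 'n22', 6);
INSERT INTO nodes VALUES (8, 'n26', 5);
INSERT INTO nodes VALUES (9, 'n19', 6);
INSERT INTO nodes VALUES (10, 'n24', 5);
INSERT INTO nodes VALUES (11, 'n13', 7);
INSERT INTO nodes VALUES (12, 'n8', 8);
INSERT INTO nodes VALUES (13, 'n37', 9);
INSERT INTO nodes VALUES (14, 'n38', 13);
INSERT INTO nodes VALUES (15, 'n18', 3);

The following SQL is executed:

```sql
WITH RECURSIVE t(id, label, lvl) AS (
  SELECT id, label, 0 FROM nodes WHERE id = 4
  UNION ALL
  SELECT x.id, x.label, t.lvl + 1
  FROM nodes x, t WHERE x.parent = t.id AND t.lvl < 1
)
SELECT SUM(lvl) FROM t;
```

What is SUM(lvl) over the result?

1

Base: id=4 (n36) at lvl 0.
Iteration 1: rows with parent in {4} -> n6 (id 6, lvl 1).
Iteration 2: lvl < 1 fails for all current rows; recursion stops.
SUM(lvl) = 0 + 1 = 1.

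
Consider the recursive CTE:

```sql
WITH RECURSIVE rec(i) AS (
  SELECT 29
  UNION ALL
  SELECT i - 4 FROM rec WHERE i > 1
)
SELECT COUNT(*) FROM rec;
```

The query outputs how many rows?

8

Base: i=29.
Iteration 1: 29 > 1 holds -> i = 29 - 4 = 25.
Iteration 2: 25 > 1 holds -> i = 25 - 4 = 21.
Iteration 3: 21 > 1 holds -> i = 21 - 4 = 17.
Iteration 4: 17 > 1 holds -> i = 17 - 4 = 13.
Iteration 5: 13 > 1 holds -> i = 13 - 4 = 9.
Iteration 6: 9 > 1 holds -> i = 9 - 4 = 5.
Iteration 7: 5 > 1 holds -> i = 5 - 4 = 1.
Iteration 8: 1 > 1 fails; recursion stops.
Total rows emitted: 8.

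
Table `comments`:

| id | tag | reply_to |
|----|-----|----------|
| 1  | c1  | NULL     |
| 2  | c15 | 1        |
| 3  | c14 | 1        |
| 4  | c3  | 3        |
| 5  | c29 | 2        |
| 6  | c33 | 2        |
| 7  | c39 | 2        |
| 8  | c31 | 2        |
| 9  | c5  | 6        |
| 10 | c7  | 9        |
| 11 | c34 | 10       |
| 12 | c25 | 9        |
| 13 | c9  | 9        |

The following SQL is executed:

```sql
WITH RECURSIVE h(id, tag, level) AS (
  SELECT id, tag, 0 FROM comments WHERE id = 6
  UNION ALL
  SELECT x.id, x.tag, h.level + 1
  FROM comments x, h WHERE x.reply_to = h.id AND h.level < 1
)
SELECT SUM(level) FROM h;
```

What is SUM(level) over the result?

Base: id=6 (c33) at level 0.
Iteration 1: rows with reply_to in {6} -> c5 (id 9, level 1).
Iteration 2: level < 1 fails for all current rows; recursion stops.
SUM(level) = 0 + 1 = 1.

1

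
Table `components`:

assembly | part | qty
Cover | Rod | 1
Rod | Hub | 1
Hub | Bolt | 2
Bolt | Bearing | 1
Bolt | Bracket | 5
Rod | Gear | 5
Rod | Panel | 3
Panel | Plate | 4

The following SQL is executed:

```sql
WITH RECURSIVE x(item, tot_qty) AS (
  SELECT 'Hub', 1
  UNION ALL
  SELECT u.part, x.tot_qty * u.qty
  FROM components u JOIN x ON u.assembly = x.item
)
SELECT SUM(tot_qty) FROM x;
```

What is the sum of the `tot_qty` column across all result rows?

Base: (Hub, tot_qty=1).
Iteration 1: components of {Hub} -> Bolt = 1*2 = 2.
Iteration 2: components of {Bolt} -> Bearing = 2*1 = 2, Bracket = 2*5 = 10.
Iteration 3: no further components; recursion stops.
SUM(tot_qty) = 1 + 2 + 2 + 10 = 15.

15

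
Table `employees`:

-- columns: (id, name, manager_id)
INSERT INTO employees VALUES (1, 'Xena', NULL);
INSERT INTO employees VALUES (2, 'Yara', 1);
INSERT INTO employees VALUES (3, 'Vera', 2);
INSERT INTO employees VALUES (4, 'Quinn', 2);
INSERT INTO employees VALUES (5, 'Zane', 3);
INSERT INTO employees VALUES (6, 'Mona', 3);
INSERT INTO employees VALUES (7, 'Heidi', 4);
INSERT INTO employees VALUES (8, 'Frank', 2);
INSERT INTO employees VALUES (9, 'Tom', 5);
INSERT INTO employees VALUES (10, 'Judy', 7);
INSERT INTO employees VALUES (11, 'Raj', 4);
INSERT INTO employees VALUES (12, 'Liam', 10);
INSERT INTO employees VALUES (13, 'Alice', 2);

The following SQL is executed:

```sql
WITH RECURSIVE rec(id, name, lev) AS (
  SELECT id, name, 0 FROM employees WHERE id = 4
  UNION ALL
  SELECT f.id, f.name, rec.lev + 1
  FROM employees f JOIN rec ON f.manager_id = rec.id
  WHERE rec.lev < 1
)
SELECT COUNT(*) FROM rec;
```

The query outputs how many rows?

Base: id=4 (Quinn) at lev 0.
Iteration 1: rows with manager_id in {4} -> Heidi (id 7, lev 1), Raj (id 11, lev 1).
Iteration 2: lev < 1 fails for all current rows; recursion stops.
Total rows emitted: 3.

3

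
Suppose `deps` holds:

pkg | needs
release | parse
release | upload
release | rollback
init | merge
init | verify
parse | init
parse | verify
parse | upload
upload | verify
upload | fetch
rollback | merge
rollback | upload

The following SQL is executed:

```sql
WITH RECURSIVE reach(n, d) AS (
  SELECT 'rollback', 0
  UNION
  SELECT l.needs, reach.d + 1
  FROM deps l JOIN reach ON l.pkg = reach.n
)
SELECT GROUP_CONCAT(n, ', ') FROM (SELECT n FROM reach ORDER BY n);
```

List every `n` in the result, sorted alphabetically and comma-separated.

Base: (rollback, d=0).
Iteration 1: edges from {rollback} -> (merge, d=1), (upload, d=1).
Iteration 2: edges from {merge,upload} -> (fetch, d=2), (verify, d=2).
Iteration 3: no outgoing edges from {fetch,verify}; recursion stops.

fetch, merge, rollback, upload, verify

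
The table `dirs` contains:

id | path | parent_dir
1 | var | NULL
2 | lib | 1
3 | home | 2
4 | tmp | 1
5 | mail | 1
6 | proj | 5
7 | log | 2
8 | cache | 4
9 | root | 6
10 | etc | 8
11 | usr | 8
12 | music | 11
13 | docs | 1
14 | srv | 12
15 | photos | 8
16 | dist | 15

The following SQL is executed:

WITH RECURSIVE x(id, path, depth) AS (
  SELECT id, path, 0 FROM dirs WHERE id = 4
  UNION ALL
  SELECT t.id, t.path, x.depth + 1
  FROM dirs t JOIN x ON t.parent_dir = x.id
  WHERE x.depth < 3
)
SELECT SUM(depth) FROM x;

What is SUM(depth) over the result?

13

Base: id=4 (tmp) at depth 0.
Iteration 1: rows with parent_dir in {4} -> cache (id 8, depth 1).
Iteration 2: rows with parent_dir in {8} -> etc (id 10, depth 2), usr (id 11, depth 2), photos (id 15, depth 2).
Iteration 3: rows with parent_dir in {10,11,15} -> music (id 12, depth 3), dist (id 16, depth 3).
Iteration 4: depth < 3 fails for all current rows; recursion stops.
SUM(depth) = 0 + 1 + 2 + 2 + 2 + 3 + 3 = 13.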